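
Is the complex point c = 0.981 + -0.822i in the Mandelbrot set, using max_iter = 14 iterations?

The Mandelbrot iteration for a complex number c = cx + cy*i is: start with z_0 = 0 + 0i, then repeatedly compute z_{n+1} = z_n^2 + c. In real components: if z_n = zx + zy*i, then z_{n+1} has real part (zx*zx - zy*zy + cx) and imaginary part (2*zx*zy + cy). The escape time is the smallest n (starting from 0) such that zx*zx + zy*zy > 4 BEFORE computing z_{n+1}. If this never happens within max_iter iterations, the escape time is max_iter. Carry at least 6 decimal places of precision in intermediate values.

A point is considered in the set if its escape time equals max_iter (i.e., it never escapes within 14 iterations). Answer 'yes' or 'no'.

Answer: no

Derivation:
z_0 = 0 + 0i, c = 0.9810 + -0.8220i
Iter 1: z = 0.9810 + -0.8220i, |z|^2 = 1.6380
Iter 2: z = 1.2677 + -2.4348i, |z|^2 = 7.5351
Escaped at iteration 2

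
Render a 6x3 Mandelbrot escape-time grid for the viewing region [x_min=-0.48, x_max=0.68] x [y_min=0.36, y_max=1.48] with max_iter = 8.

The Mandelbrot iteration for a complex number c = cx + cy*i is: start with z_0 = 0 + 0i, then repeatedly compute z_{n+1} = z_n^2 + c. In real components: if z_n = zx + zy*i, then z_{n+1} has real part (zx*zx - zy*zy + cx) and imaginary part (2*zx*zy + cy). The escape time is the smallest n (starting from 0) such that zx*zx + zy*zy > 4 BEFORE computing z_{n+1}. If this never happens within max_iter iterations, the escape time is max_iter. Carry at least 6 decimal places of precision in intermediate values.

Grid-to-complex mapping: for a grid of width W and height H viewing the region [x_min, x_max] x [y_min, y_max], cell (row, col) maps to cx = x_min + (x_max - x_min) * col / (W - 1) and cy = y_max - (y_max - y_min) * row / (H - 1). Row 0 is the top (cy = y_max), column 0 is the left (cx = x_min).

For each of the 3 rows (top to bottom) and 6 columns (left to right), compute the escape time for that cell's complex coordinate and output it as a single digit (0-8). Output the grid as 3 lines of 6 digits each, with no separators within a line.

Answer: 222222
478432
888883

Derivation:
(row=0, col=0): c = -0.4800 + 1.4800i → escape time 2
(row=0, col=1): c = -0.2480 + 1.4800i → escape time 2
(row=0, col=2): c = -0.0160 + 1.4800i → escape time 2
(row=0, col=3): c = 0.2160 + 1.4800i → escape time 2
(row=0, col=4): c = 0.4480 + 1.4800i → escape time 2
(row=0, col=5): c = 0.6800 + 1.4800i → escape time 2
(row=1, col=0): c = -0.4800 + 0.9200i → escape time 4
(row=1, col=1): c = -0.2480 + 0.9200i → escape time 7
(row=1, col=2): c = -0.0160 + 0.9200i → escape time 8
(row=1, col=3): c = 0.2160 + 0.9200i → escape time 4
(row=1, col=4): c = 0.4480 + 0.9200i → escape time 3
(row=1, col=5): c = 0.6800 + 0.9200i → escape time 2
(row=2, col=0): c = -0.4800 + 0.3600i → escape time 8
(row=2, col=1): c = -0.2480 + 0.3600i → escape time 8
(row=2, col=2): c = -0.0160 + 0.3600i → escape time 8
(row=2, col=3): c = 0.2160 + 0.3600i → escape time 8
(row=2, col=4): c = 0.4480 + 0.3600i → escape time 8
(row=2, col=5): c = 0.6800 + 0.3600i → escape time 3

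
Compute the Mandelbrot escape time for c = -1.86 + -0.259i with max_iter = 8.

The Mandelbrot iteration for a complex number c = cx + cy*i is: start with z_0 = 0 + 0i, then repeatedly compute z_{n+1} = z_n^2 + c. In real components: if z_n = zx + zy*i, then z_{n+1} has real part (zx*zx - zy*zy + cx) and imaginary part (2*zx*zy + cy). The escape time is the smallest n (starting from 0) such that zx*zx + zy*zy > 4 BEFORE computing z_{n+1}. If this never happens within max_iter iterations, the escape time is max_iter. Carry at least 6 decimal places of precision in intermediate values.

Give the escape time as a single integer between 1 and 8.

z_0 = 0 + 0i, c = -1.8600 + -0.2590i
Iter 1: z = -1.8600 + -0.2590i, |z|^2 = 3.5267
Iter 2: z = 1.5325 + 0.7045i, |z|^2 = 2.8449
Iter 3: z = -0.0077 + 1.9003i, |z|^2 = 3.6110
Iter 4: z = -5.4709 + -0.2882i, |z|^2 = 30.0140
Escaped at iteration 4

Answer: 4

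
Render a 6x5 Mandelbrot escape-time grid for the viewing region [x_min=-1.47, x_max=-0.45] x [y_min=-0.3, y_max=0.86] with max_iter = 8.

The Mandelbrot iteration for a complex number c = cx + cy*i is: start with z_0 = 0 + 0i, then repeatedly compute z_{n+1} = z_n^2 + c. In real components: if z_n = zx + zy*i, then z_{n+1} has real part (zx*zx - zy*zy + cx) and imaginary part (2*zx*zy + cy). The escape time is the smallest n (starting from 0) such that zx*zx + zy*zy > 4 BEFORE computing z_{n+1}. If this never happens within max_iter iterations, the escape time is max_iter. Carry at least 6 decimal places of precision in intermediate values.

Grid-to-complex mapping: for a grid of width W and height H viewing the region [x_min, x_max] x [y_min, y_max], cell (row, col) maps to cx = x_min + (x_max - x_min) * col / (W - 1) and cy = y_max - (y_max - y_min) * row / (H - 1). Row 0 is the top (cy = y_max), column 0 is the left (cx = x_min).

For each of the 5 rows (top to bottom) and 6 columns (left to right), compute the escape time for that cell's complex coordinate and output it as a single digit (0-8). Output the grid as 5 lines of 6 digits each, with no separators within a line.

Answer: 333445
335588
588888
888888
588888

Derivation:
(row=0, col=0): c = -1.4700 + 0.8600i → escape time 3
(row=0, col=1): c = -1.2660 + 0.8600i → escape time 3
(row=0, col=2): c = -1.0620 + 0.8600i → escape time 3
(row=0, col=3): c = -0.8580 + 0.8600i → escape time 4
(row=0, col=4): c = -0.6540 + 0.8600i → escape time 4
(row=0, col=5): c = -0.4500 + 0.8600i → escape time 5
(row=1, col=0): c = -1.4700 + 0.5700i → escape time 3
(row=1, col=1): c = -1.2660 + 0.5700i → escape time 3
(row=1, col=2): c = -1.0620 + 0.5700i → escape time 5
(row=1, col=3): c = -0.8580 + 0.5700i → escape time 5
(row=1, col=4): c = -0.6540 + 0.5700i → escape time 8
(row=1, col=5): c = -0.4500 + 0.5700i → escape time 8
(row=2, col=0): c = -1.4700 + 0.2800i → escape time 5
(row=2, col=1): c = -1.2660 + 0.2800i → escape time 8
(row=2, col=2): c = -1.0620 + 0.2800i → escape time 8
(row=2, col=3): c = -0.8580 + 0.2800i → escape time 8
(row=2, col=4): c = -0.6540 + 0.2800i → escape time 8
(row=2, col=5): c = -0.4500 + 0.2800i → escape time 8
(row=3, col=0): c = -1.4700 + -0.0100i → escape time 8
(row=3, col=1): c = -1.2660 + -0.0100i → escape time 8
(row=3, col=2): c = -1.0620 + -0.0100i → escape time 8
(row=3, col=3): c = -0.8580 + -0.0100i → escape time 8
(row=3, col=4): c = -0.6540 + -0.0100i → escape time 8
(row=3, col=5): c = -0.4500 + -0.0100i → escape time 8
(row=4, col=0): c = -1.4700 + -0.3000i → escape time 5
(row=4, col=1): c = -1.2660 + -0.3000i → escape time 8
(row=4, col=2): c = -1.0620 + -0.3000i → escape time 8
(row=4, col=3): c = -0.8580 + -0.3000i → escape time 8
(row=4, col=4): c = -0.6540 + -0.3000i → escape time 8
(row=4, col=5): c = -0.4500 + -0.3000i → escape time 8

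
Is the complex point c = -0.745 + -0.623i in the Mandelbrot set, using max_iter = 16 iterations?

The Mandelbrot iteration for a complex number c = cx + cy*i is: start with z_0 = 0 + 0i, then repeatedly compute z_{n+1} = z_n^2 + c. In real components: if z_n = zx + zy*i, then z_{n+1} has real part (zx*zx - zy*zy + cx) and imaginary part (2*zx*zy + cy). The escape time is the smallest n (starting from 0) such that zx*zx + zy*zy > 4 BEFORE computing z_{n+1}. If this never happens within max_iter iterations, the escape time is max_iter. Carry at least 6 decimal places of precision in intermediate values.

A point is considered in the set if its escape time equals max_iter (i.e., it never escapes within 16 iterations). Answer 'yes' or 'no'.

Answer: no

Derivation:
z_0 = 0 + 0i, c = -0.7450 + -0.6230i
Iter 1: z = -0.7450 + -0.6230i, |z|^2 = 0.9432
Iter 2: z = -0.5781 + 0.3053i, |z|^2 = 0.4274
Iter 3: z = -0.5040 + -0.9760i, |z|^2 = 1.2065
Iter 4: z = -1.4435 + 0.3607i, |z|^2 = 2.2138
Iter 5: z = 1.2085 + -1.6644i, |z|^2 = 4.2309
Escaped at iteration 5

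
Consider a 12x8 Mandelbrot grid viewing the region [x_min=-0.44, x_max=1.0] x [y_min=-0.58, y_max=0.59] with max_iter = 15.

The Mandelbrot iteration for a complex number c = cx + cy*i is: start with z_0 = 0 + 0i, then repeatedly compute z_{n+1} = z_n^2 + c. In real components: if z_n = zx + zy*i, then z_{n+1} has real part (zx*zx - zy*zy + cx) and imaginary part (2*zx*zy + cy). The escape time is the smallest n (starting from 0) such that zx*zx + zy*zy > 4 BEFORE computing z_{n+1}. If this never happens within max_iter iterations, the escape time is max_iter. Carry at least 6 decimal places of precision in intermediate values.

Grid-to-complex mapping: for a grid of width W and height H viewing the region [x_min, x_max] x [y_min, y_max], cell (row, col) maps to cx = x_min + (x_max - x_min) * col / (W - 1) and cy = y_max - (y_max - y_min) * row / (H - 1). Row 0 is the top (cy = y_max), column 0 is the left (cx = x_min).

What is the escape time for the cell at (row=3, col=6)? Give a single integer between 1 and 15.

z_0 = 0 + 0i, c = 0.3455 + 0.0886i
Iter 1: z = 0.3455 + 0.0886i, |z|^2 = 0.1272
Iter 2: z = 0.4569 + 0.1498i, |z|^2 = 0.2312
Iter 3: z = 0.5318 + 0.2254i, |z|^2 = 0.3337
Iter 4: z = 0.5775 + 0.3284i, |z|^2 = 0.4413
Iter 5: z = 0.5711 + 0.4678i, |z|^2 = 0.5450
Iter 6: z = 0.4528 + 0.6229i, |z|^2 = 0.5930
Iter 7: z = 0.1624 + 0.6526i, |z|^2 = 0.4523
Iter 8: z = -0.0541 + 0.3006i, |z|^2 = 0.0933
Iter 9: z = 0.2580 + 0.0561i, |z|^2 = 0.0697
Iter 10: z = 0.4089 + 0.1175i, |z|^2 = 0.1810
Iter 11: z = 0.4988 + 0.1847i, |z|^2 = 0.2829
Iter 12: z = 0.5602 + 0.2728i, |z|^2 = 0.3882
Iter 13: z = 0.5849 + 0.3942i, |z|^2 = 0.4975
Iter 14: z = 0.5321 + 0.5497i, |z|^2 = 0.5853

Answer: 15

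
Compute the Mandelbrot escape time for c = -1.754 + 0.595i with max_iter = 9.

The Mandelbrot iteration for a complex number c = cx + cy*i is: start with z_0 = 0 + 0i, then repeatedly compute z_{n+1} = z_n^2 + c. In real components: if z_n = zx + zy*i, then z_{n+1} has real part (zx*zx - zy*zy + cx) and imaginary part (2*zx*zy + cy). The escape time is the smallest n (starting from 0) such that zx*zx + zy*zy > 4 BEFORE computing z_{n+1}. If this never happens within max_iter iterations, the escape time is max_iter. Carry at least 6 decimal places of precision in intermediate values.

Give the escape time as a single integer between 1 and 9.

z_0 = 0 + 0i, c = -1.7540 + 0.5950i
Iter 1: z = -1.7540 + 0.5950i, |z|^2 = 3.4305
Iter 2: z = 0.9685 + -1.4923i, |z|^2 = 3.1648
Iter 3: z = -3.0429 + -2.2955i, |z|^2 = 14.5283
Escaped at iteration 3

Answer: 3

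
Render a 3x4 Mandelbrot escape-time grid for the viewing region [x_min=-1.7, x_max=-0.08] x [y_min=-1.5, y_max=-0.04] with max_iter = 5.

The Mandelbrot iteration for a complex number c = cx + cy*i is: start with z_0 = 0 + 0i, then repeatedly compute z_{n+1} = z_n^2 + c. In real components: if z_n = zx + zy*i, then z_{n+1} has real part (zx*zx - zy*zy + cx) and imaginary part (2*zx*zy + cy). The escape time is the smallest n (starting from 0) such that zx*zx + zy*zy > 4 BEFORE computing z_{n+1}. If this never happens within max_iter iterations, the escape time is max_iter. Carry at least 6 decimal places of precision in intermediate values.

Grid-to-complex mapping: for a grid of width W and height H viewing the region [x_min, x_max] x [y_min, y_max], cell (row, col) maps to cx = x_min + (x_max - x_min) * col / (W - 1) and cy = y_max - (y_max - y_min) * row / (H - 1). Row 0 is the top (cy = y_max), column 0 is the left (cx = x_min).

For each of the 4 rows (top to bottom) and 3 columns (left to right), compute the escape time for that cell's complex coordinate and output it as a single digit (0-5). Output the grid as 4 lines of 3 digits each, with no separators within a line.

Answer: 555
355
235
122

Derivation:
(row=0, col=0): c = -1.7000 + -0.0400i → escape time 5
(row=0, col=1): c = -0.8900 + -0.0400i → escape time 5
(row=0, col=2): c = -0.0800 + -0.0400i → escape time 5
(row=1, col=0): c = -1.7000 + -0.5267i → escape time 3
(row=1, col=1): c = -0.8900 + -0.5267i → escape time 5
(row=1, col=2): c = -0.0800 + -0.5267i → escape time 5
(row=2, col=0): c = -1.7000 + -1.0133i → escape time 2
(row=2, col=1): c = -0.8900 + -1.0133i → escape time 3
(row=2, col=2): c = -0.0800 + -1.0133i → escape time 5
(row=3, col=0): c = -1.7000 + -1.5000i → escape time 1
(row=3, col=1): c = -0.8900 + -1.5000i → escape time 2
(row=3, col=2): c = -0.0800 + -1.5000i → escape time 2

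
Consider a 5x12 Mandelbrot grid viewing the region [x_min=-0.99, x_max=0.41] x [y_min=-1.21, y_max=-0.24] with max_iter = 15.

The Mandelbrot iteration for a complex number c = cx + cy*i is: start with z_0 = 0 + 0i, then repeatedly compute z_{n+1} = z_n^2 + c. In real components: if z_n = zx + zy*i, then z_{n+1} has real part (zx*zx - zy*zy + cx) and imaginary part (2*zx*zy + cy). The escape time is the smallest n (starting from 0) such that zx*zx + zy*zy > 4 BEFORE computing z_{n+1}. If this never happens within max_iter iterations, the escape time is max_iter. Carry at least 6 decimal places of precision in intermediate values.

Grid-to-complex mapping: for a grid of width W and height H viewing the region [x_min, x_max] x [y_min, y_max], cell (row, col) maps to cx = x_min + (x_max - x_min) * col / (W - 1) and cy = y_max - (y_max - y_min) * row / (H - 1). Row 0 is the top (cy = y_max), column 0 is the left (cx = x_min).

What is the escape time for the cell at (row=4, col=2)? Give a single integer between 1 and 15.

z_0 = 0 + 0i, c = -0.2900 + -0.5927i
Iter 1: z = -0.2900 + -0.5927i, |z|^2 = 0.4354
Iter 2: z = -0.5572 + -0.2489i, |z|^2 = 0.3725
Iter 3: z = -0.0415 + -0.3153i, |z|^2 = 0.1011
Iter 4: z = -0.3877 + -0.5666i, |z|^2 = 0.4713
Iter 5: z = -0.4607 + -0.1534i, |z|^2 = 0.2358
Iter 6: z = -0.1013 + -0.4514i, |z|^2 = 0.2140
Iter 7: z = -0.4835 + -0.5013i, |z|^2 = 0.4850
Iter 8: z = -0.3075 + -0.1080i, |z|^2 = 0.1063
Iter 9: z = -0.2071 + -0.5263i, |z|^2 = 0.3199
Iter 10: z = -0.5241 + -0.3748i, |z|^2 = 0.4151
Iter 11: z = -0.1558 + -0.1999i, |z|^2 = 0.0642
Iter 12: z = -0.3057 + -0.5305i, |z|^2 = 0.3748
Iter 13: z = -0.4779 + -0.2684i, |z|^2 = 0.3005
Iter 14: z = -0.1336 + -0.3362i, |z|^2 = 0.1309

Answer: 15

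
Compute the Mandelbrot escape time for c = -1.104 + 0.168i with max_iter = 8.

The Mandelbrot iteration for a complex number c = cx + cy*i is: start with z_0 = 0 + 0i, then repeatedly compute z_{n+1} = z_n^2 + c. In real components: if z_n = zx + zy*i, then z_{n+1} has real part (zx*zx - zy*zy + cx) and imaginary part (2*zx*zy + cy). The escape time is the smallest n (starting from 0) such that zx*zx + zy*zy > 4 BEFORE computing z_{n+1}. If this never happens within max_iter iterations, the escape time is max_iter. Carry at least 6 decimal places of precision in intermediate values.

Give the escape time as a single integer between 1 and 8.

z_0 = 0 + 0i, c = -1.1040 + 0.1680i
Iter 1: z = -1.1040 + 0.1680i, |z|^2 = 1.2470
Iter 2: z = 0.0866 + -0.2029i, |z|^2 = 0.0487
Iter 3: z = -1.1377 + 0.1329i, |z|^2 = 1.3120
Iter 4: z = 0.1727 + -0.1343i, |z|^2 = 0.0479
Iter 5: z = -1.0922 + 0.1216i, |z|^2 = 1.2077
Iter 6: z = 0.0741 + -0.0977i, |z|^2 = 0.0150
Iter 7: z = -1.1080 + 0.1535i, |z|^2 = 1.2513

Answer: 8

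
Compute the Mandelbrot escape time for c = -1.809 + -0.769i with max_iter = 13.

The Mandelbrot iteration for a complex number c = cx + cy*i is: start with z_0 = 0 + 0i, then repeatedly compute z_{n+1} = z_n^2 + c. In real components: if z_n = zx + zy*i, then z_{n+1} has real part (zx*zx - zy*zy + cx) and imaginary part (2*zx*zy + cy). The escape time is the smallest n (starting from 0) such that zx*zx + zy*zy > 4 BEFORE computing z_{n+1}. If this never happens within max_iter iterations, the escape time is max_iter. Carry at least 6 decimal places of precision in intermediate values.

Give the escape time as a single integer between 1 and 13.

Answer: 2

Derivation:
z_0 = 0 + 0i, c = -1.8090 + -0.7690i
Iter 1: z = -1.8090 + -0.7690i, |z|^2 = 3.8638
Iter 2: z = 0.8721 + 2.0132i, |z|^2 = 4.8137
Escaped at iteration 2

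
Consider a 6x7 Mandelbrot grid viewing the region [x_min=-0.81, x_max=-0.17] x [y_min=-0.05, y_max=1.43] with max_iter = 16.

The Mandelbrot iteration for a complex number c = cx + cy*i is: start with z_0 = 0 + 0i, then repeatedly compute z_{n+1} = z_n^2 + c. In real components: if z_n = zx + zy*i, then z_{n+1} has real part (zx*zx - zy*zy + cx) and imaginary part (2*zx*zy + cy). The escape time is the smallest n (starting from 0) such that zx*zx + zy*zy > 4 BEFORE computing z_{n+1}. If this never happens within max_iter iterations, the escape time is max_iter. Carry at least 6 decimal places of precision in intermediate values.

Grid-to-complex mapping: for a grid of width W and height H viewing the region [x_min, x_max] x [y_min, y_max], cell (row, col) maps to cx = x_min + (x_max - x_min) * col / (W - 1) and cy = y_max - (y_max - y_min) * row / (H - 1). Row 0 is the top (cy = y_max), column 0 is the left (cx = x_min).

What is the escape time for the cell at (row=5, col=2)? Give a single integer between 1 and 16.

Answer: 16

Derivation:
z_0 = 0 + 0i, c = -0.5540 + 0.1967i
Iter 1: z = -0.5540 + 0.1967i, |z|^2 = 0.3456
Iter 2: z = -0.2858 + -0.0212i, |z|^2 = 0.0821
Iter 3: z = -0.4728 + 0.2088i, |z|^2 = 0.2671
Iter 4: z = -0.3741 + -0.0008i, |z|^2 = 0.1399
Iter 5: z = -0.4141 + 0.1972i, |z|^2 = 0.2104
Iter 6: z = -0.4214 + 0.0333i, |z|^2 = 0.1787
Iter 7: z = -0.3775 + 0.1686i, |z|^2 = 0.1709
Iter 8: z = -0.4399 + 0.0694i, |z|^2 = 0.1983
Iter 9: z = -0.3653 + 0.1356i, |z|^2 = 0.1518
Iter 10: z = -0.4390 + 0.0976i, |z|^2 = 0.2022
Iter 11: z = -0.3708 + 0.1110i, |z|^2 = 0.1498
Iter 12: z = -0.4288 + 0.1143i, |z|^2 = 0.1969
Iter 13: z = -0.3832 + 0.0986i, |z|^2 = 0.1566
Iter 14: z = -0.4169 + 0.1211i, |z|^2 = 0.1884
Iter 15: z = -0.3949 + 0.0957i, |z|^2 = 0.1651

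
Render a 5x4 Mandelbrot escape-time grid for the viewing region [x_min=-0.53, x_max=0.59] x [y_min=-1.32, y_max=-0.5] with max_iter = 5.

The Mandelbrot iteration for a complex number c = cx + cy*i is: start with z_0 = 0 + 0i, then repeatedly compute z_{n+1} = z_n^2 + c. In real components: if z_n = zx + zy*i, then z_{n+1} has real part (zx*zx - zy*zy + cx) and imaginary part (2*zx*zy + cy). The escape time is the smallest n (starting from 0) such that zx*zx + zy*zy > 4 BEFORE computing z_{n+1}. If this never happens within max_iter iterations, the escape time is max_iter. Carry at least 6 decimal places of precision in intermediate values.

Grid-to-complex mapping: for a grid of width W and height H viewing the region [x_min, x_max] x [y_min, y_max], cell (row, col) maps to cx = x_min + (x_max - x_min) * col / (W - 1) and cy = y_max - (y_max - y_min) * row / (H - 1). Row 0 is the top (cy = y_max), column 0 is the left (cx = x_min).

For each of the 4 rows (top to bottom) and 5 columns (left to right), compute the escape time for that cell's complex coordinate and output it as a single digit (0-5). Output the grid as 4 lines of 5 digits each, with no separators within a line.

(row=0, col=0): c = -0.5300 + -0.5000i → escape time 5
(row=0, col=1): c = -0.2500 + -0.5000i → escape time 5
(row=0, col=2): c = 0.0300 + -0.5000i → escape time 5
(row=0, col=3): c = 0.3100 + -0.5000i → escape time 5
(row=0, col=4): c = 0.5900 + -0.5000i → escape time 3
(row=1, col=0): c = -0.5300 + -0.7733i → escape time 5
(row=1, col=1): c = -0.2500 + -0.7733i → escape time 5
(row=1, col=2): c = 0.0300 + -0.7733i → escape time 5
(row=1, col=3): c = 0.3100 + -0.7733i → escape time 5
(row=1, col=4): c = 0.5900 + -0.7733i → escape time 3
(row=2, col=0): c = -0.5300 + -1.0467i → escape time 4
(row=2, col=1): c = -0.2500 + -1.0467i → escape time 5
(row=2, col=2): c = 0.0300 + -1.0467i → escape time 4
(row=2, col=3): c = 0.3100 + -1.0467i → escape time 3
(row=2, col=4): c = 0.5900 + -1.0467i → escape time 2
(row=3, col=0): c = -0.5300 + -1.3200i → escape time 3
(row=3, col=1): c = -0.2500 + -1.3200i → escape time 2
(row=3, col=2): c = 0.0300 + -1.3200i → escape time 2
(row=3, col=3): c = 0.3100 + -1.3200i → escape time 2
(row=3, col=4): c = 0.5900 + -1.3200i → escape time 2

Answer: 55553
55553
45432
32222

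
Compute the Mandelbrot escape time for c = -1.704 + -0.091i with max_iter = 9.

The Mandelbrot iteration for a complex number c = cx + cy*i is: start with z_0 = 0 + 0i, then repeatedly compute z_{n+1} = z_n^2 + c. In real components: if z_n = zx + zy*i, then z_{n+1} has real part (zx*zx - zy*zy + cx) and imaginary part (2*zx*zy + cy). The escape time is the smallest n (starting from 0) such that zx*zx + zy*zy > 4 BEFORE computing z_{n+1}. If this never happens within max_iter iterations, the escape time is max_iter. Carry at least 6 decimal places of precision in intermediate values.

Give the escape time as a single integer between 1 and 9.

Answer: 6

Derivation:
z_0 = 0 + 0i, c = -1.7040 + -0.0910i
Iter 1: z = -1.7040 + -0.0910i, |z|^2 = 2.9119
Iter 2: z = 1.1913 + 0.2191i, |z|^2 = 1.4673
Iter 3: z = -0.3327 + 0.4311i, |z|^2 = 0.2966
Iter 4: z = -1.7791 + -0.3779i, |z|^2 = 3.3081
Iter 5: z = 1.3185 + 1.2537i, |z|^2 = 3.3102
Iter 6: z = -1.5371 + 3.2150i, |z|^2 = 12.6987
Escaped at iteration 6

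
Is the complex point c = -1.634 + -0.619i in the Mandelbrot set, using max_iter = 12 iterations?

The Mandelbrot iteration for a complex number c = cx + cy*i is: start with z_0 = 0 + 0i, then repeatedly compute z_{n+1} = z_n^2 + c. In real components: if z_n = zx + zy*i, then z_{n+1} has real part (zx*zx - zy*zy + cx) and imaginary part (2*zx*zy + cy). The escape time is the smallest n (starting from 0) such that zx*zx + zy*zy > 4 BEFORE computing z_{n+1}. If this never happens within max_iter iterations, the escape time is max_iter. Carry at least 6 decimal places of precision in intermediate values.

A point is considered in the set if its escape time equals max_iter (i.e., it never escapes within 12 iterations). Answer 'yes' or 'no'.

z_0 = 0 + 0i, c = -1.6340 + -0.6190i
Iter 1: z = -1.6340 + -0.6190i, |z|^2 = 3.0531
Iter 2: z = 0.6528 + 1.4039i, |z|^2 = 2.3971
Iter 3: z = -3.1788 + 1.2139i, |z|^2 = 11.5782
Escaped at iteration 3

Answer: no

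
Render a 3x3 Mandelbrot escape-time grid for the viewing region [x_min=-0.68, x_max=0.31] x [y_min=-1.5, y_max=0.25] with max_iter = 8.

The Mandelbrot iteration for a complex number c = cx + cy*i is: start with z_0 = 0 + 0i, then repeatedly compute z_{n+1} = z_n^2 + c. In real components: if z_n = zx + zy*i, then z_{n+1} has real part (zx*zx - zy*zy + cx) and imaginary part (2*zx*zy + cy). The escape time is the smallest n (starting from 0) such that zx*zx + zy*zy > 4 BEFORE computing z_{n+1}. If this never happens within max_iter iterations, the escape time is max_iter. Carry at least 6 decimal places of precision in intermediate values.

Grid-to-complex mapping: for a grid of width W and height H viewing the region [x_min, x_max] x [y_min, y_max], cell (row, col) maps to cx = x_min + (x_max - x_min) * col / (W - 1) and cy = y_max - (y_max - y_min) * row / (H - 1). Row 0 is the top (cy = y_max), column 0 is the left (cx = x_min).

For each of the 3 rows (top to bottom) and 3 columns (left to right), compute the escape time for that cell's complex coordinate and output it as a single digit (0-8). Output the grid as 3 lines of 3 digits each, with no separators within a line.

(row=0, col=0): c = -0.6800 + 0.2500i → escape time 8
(row=0, col=1): c = -0.1850 + 0.2500i → escape time 8
(row=0, col=2): c = 0.3100 + 0.2500i → escape time 8
(row=1, col=0): c = -0.6800 + -0.6250i → escape time 6
(row=1, col=1): c = -0.1850 + -0.6250i → escape time 8
(row=1, col=2): c = 0.3100 + -0.6250i → escape time 8
(row=2, col=0): c = -0.6800 + -1.5000i → escape time 2
(row=2, col=1): c = -0.1850 + -1.5000i → escape time 2
(row=2, col=2): c = 0.3100 + -1.5000i → escape time 2

Answer: 888
688
222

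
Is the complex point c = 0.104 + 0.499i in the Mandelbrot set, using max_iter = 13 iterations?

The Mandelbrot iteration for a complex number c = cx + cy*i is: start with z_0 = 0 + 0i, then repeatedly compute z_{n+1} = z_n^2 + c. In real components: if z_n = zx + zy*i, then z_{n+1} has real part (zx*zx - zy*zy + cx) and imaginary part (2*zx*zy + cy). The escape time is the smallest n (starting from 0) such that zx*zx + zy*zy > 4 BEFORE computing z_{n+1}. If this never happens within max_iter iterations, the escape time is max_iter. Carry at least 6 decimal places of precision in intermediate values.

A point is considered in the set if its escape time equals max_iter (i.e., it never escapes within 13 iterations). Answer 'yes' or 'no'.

z_0 = 0 + 0i, c = 0.1040 + 0.4990i
Iter 1: z = 0.1040 + 0.4990i, |z|^2 = 0.2598
Iter 2: z = -0.1342 + 0.6028i, |z|^2 = 0.3814
Iter 3: z = -0.2414 + 0.3372i, |z|^2 = 0.1720
Iter 4: z = 0.0485 + 0.3362i, |z|^2 = 0.1154
Iter 5: z = -0.0067 + 0.5316i, |z|^2 = 0.2827
Iter 6: z = -0.1786 + 0.4919i, |z|^2 = 0.2738
Iter 7: z = -0.1061 + 0.3233i, |z|^2 = 0.1158
Iter 8: z = 0.0107 + 0.4304i, |z|^2 = 0.1854
Iter 9: z = -0.0811 + 0.5082i, |z|^2 = 0.2649
Iter 10: z = -0.1477 + 0.4165i, |z|^2 = 0.1953
Iter 11: z = -0.0477 + 0.3760i, |z|^2 = 0.1436
Iter 12: z = -0.0351 + 0.4632i, |z|^2 = 0.2157
Did not escape in 13 iterations → in set

Answer: yes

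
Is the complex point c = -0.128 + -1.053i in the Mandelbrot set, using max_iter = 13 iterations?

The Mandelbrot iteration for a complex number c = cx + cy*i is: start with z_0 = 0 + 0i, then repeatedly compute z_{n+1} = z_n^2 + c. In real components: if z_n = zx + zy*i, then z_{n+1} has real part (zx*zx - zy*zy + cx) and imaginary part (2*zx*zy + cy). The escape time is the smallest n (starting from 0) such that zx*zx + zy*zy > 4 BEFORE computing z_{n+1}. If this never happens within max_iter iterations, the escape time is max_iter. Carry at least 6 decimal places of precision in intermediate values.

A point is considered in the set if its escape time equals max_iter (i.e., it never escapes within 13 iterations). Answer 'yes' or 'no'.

Answer: no

Derivation:
z_0 = 0 + 0i, c = -0.1280 + -1.0530i
Iter 1: z = -0.1280 + -1.0530i, |z|^2 = 1.1252
Iter 2: z = -1.2204 + -0.7834i, |z|^2 = 2.1032
Iter 3: z = 0.7477 + 0.8592i, |z|^2 = 1.2973
Iter 4: z = -0.3073 + 0.2319i, |z|^2 = 0.1482
Iter 5: z = -0.0873 + -1.1955i, |z|^2 = 1.4368
Iter 6: z = -1.5496 + -0.8442i, |z|^2 = 3.1138
Iter 7: z = 1.5605 + 1.5632i, |z|^2 = 4.8790
Escaped at iteration 7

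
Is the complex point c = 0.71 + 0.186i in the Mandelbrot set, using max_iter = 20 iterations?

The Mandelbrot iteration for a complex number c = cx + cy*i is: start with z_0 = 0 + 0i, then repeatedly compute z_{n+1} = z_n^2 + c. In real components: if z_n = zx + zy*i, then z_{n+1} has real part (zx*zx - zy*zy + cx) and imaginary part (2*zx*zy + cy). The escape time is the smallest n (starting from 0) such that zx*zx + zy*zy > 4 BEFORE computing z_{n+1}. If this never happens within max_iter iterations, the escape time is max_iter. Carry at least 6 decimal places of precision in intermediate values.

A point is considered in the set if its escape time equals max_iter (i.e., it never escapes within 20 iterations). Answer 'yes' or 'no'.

Answer: no

Derivation:
z_0 = 0 + 0i, c = 0.7100 + 0.1860i
Iter 1: z = 0.7100 + 0.1860i, |z|^2 = 0.5387
Iter 2: z = 1.1795 + 0.4501i, |z|^2 = 1.5938
Iter 3: z = 1.8986 + 1.2478i, |z|^2 = 5.1619
Escaped at iteration 3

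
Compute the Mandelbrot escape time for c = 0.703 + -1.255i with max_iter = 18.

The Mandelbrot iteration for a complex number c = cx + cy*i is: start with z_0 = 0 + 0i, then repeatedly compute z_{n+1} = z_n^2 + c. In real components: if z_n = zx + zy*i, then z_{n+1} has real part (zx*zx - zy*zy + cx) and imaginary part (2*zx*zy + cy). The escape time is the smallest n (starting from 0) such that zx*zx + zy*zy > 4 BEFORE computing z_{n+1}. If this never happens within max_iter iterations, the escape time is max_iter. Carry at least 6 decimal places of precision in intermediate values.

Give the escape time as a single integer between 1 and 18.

z_0 = 0 + 0i, c = 0.7030 + -1.2550i
Iter 1: z = 0.7030 + -1.2550i, |z|^2 = 2.0692
Iter 2: z = -0.3778 + -3.0195i, |z|^2 = 9.2603
Escaped at iteration 2

Answer: 2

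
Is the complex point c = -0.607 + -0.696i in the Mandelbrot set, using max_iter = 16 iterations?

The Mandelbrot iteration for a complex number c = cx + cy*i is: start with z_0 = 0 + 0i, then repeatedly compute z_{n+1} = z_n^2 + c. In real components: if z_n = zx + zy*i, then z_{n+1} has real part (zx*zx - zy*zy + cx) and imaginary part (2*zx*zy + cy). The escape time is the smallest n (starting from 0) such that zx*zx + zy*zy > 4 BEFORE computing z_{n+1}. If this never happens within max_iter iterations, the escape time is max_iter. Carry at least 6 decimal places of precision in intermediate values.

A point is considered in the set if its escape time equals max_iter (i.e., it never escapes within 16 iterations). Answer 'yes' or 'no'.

Answer: no

Derivation:
z_0 = 0 + 0i, c = -0.6070 + -0.6960i
Iter 1: z = -0.6070 + -0.6960i, |z|^2 = 0.8529
Iter 2: z = -0.7230 + 0.1489i, |z|^2 = 0.5449
Iter 3: z = -0.1065 + -0.9114i, |z|^2 = 0.8419
Iter 4: z = -1.4262 + -0.5019i, |z|^2 = 2.2860
Iter 5: z = 1.1753 + 0.7356i, |z|^2 = 1.9224
Iter 6: z = 0.2332 + 1.0330i, |z|^2 = 1.1216
Iter 7: z = -1.6198 + -0.2142i, |z|^2 = 2.6696
Iter 8: z = 1.9709 + -0.0021i, |z|^2 = 3.8843
Iter 9: z = 3.2773 + -0.7044i, |z|^2 = 11.2368
Escaped at iteration 9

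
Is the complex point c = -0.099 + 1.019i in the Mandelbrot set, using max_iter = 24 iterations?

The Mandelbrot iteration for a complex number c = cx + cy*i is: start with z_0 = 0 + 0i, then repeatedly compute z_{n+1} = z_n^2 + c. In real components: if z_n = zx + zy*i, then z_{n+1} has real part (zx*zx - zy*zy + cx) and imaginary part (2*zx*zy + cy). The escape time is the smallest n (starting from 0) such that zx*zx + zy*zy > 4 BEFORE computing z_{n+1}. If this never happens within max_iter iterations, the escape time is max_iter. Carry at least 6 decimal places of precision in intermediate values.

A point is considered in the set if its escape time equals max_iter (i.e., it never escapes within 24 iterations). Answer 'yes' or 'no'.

Answer: no

Derivation:
z_0 = 0 + 0i, c = -0.0990 + 1.0190i
Iter 1: z = -0.0990 + 1.0190i, |z|^2 = 1.0482
Iter 2: z = -1.1276 + 0.8172i, |z|^2 = 1.9393
Iter 3: z = 0.5045 + -0.8240i, |z|^2 = 0.9335
Iter 4: z = -0.5234 + 0.1876i, |z|^2 = 0.3091
Iter 5: z = 0.1397 + 0.8226i, |z|^2 = 0.6963
Iter 6: z = -0.7562 + 1.2489i, |z|^2 = 2.1316
Iter 7: z = -1.0870 + -0.8699i, |z|^2 = 1.9382
Iter 8: z = 0.3259 + 2.9100i, |z|^2 = 8.5745
Escaped at iteration 8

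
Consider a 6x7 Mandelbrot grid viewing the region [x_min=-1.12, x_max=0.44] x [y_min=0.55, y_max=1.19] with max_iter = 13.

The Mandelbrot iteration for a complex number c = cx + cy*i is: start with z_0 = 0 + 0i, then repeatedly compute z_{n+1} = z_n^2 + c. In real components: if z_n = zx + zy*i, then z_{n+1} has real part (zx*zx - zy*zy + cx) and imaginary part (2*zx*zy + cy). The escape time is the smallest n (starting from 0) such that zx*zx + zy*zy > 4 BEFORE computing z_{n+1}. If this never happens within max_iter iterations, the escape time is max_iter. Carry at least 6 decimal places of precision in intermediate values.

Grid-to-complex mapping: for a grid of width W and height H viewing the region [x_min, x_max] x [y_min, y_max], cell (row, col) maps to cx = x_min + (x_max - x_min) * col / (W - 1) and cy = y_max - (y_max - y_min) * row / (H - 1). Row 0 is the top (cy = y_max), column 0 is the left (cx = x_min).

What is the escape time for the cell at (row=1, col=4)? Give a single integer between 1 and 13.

z_0 = 0 + 0i, c = 0.1280 + 1.0833i
Iter 1: z = 0.1280 + 1.0833i, |z|^2 = 1.1900
Iter 2: z = -1.0292 + 1.3607i, |z|^2 = 2.9107
Iter 3: z = -0.6641 + -1.7175i, |z|^2 = 3.3910
Iter 4: z = -2.3809 + 3.3646i, |z|^2 = 16.9891
Escaped at iteration 4

Answer: 4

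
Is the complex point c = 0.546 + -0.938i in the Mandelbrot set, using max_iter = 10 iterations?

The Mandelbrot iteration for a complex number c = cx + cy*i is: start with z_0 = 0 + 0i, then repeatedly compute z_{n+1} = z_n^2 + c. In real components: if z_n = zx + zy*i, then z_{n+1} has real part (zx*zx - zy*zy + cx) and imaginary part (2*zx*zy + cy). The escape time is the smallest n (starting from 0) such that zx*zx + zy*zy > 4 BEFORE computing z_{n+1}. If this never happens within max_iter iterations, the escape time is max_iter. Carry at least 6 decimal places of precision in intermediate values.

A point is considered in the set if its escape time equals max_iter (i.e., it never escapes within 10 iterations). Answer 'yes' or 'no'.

z_0 = 0 + 0i, c = 0.5460 + -0.9380i
Iter 1: z = 0.5460 + -0.9380i, |z|^2 = 1.1780
Iter 2: z = -0.0357 + -1.9623i, |z|^2 = 3.8519
Iter 3: z = -3.3033 + -0.7978i, |z|^2 = 11.5484
Escaped at iteration 3

Answer: no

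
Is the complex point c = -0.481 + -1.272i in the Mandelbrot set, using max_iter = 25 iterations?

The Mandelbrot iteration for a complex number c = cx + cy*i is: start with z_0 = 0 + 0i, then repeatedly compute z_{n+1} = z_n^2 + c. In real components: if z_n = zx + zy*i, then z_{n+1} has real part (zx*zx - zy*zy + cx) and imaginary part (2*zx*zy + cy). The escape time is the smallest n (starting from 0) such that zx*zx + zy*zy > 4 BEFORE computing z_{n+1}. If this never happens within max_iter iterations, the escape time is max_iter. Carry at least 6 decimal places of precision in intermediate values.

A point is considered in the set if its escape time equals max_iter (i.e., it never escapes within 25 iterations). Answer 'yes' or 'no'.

z_0 = 0 + 0i, c = -0.4810 + -1.2720i
Iter 1: z = -0.4810 + -1.2720i, |z|^2 = 1.8493
Iter 2: z = -1.8676 + -0.0483i, |z|^2 = 3.4904
Iter 3: z = 3.0047 + -1.0915i, |z|^2 = 10.2194
Escaped at iteration 3

Answer: no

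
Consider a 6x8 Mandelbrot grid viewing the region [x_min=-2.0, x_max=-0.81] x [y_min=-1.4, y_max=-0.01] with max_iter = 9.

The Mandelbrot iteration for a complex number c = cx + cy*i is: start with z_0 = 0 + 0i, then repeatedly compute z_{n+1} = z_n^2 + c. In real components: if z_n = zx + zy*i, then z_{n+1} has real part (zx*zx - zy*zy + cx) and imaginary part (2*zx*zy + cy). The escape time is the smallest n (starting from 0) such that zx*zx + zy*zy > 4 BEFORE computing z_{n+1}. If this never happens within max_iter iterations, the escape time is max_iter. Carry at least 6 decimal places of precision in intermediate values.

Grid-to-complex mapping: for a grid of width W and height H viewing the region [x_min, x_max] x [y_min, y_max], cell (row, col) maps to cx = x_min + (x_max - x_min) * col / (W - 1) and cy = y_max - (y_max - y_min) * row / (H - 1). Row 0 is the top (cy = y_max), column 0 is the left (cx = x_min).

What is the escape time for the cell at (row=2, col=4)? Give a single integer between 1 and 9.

Answer: 7

Derivation:
z_0 = 0 + 0i, c = -1.0480 + -0.4071i
Iter 1: z = -1.0480 + -0.4071i, |z|^2 = 1.2641
Iter 2: z = -0.1155 + 0.4462i, |z|^2 = 0.2125
Iter 3: z = -1.2338 + -0.5102i, |z|^2 = 1.7825
Iter 4: z = 0.2139 + 0.8518i, |z|^2 = 0.7713
Iter 5: z = -1.7278 + -0.0427i, |z|^2 = 2.9870
Iter 6: z = 1.9353 + -0.2597i, |z|^2 = 3.8130
Iter 7: z = 2.6301 + -1.4123i, |z|^2 = 8.9120
Escaped at iteration 7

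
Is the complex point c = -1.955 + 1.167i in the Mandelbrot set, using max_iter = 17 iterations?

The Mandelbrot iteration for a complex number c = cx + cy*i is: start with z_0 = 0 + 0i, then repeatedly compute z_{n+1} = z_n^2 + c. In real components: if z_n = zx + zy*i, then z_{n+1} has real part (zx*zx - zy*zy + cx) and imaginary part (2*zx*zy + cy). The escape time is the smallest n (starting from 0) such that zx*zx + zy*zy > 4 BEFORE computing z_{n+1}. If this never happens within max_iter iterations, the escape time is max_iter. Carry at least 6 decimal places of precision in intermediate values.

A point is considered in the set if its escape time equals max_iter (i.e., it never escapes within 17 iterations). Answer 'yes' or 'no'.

Answer: no

Derivation:
z_0 = 0 + 0i, c = -1.9550 + 1.1670i
Iter 1: z = -1.9550 + 1.1670i, |z|^2 = 5.1839
Escaped at iteration 1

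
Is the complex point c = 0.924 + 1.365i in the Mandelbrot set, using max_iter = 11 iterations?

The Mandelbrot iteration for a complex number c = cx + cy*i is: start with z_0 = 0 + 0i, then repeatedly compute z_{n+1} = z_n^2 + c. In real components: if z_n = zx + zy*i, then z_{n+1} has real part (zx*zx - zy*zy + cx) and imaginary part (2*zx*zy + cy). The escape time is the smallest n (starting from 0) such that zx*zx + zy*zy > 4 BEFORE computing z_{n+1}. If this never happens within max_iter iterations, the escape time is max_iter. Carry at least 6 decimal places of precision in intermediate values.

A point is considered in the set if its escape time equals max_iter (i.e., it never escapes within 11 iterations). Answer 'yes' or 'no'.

Answer: no

Derivation:
z_0 = 0 + 0i, c = 0.9240 + 1.3650i
Iter 1: z = 0.9240 + 1.3650i, |z|^2 = 2.7170
Iter 2: z = -0.0854 + 3.8875i, |z|^2 = 15.1201
Escaped at iteration 2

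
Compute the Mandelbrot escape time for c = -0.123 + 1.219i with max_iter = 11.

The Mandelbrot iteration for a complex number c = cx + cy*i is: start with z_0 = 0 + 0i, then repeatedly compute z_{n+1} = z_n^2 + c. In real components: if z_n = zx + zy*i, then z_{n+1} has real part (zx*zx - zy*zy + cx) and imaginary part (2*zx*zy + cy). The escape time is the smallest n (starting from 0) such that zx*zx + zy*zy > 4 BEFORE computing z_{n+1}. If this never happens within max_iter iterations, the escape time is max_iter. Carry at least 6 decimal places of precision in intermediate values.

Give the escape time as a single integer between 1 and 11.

Answer: 3

Derivation:
z_0 = 0 + 0i, c = -0.1230 + 1.2190i
Iter 1: z = -0.1230 + 1.2190i, |z|^2 = 1.5011
Iter 2: z = -1.5938 + 0.9191i, |z|^2 = 3.3851
Iter 3: z = 1.5725 + -1.7109i, |z|^2 = 5.3998
Escaped at iteration 3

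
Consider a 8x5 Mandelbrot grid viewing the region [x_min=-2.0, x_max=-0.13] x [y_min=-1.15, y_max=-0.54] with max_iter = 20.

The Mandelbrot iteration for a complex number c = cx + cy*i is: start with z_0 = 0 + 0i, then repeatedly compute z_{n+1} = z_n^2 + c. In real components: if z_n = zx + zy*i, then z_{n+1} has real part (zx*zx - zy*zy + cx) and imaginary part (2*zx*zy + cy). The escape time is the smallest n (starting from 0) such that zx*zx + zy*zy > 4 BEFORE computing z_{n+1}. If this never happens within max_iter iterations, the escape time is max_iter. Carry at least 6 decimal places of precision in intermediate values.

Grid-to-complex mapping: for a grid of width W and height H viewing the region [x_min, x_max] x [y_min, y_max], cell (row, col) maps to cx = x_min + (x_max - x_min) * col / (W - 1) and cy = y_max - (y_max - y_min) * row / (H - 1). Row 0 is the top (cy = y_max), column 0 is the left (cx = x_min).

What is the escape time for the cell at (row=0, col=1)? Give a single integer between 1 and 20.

z_0 = 0 + 0i, c = -1.7329 + -0.5400i
Iter 1: z = -1.7329 + -0.5400i, |z|^2 = 3.2944
Iter 2: z = 0.9783 + 1.3315i, |z|^2 = 2.7300
Iter 3: z = -2.5486 + 2.0653i, |z|^2 = 10.7606
Escaped at iteration 3

Answer: 3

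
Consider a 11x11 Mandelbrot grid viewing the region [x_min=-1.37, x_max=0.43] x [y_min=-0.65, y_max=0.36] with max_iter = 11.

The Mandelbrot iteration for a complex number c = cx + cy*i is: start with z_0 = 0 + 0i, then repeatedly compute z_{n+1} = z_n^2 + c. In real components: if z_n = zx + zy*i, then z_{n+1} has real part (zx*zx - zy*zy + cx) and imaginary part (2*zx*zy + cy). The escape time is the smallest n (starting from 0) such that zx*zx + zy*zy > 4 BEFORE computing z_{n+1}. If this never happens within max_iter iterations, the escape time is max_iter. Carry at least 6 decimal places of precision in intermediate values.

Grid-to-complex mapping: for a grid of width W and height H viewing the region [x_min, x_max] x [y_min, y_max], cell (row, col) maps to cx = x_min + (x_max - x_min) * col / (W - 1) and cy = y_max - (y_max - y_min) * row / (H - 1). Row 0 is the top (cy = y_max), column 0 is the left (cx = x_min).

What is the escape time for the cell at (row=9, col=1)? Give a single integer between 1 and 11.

Answer: 4

Derivation:
z_0 = 0 + 0i, c = -1.1900 + -0.5490i
Iter 1: z = -1.1900 + -0.5490i, |z|^2 = 1.7175
Iter 2: z = -0.0753 + 0.7576i, |z|^2 = 0.5797
Iter 3: z = -1.7583 + -0.6631i, |z|^2 = 3.5314
Iter 4: z = 1.4620 + 1.7829i, |z|^2 = 5.3160
Escaped at iteration 4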